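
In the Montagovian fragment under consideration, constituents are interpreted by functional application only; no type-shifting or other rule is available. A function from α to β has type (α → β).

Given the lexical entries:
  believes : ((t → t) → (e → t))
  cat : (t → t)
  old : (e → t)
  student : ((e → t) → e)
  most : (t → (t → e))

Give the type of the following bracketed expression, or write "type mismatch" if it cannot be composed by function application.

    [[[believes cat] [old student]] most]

(t → e)

[believes cat] — believes of type ((t → t) → (e → t)) combines with cat of type (t → t): type (e → t).
[old student] — student of type ((e → t) → e) combines with old of type (e → t): type e.
[[believes cat] [old student]] — [believes cat] of type (e → t) combines with [old student] of type e: type t.
[[[believes cat] [old student]] most] — most of type (t → (t → e)) combines with [[believes cat] [old student]] of type t: type (t → e).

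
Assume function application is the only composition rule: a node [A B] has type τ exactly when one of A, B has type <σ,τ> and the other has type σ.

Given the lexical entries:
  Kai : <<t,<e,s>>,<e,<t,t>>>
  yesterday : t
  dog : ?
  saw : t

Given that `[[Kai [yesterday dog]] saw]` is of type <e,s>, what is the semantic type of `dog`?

[[Kai [yesterday dog]] saw] must have type <e,s>. The sister saw has type t; that is not a function onto <e,s>, so [Kai [yesterday dog]] must be the functor, of type <t,<e,s>>.
[Kai [yesterday dog]] must have type <t,<e,s>>. The sister Kai has type <<t,<e,s>>,<e,<t,t>>>; that is not a function onto <t,<e,s>>, so [yesterday dog] must be the functor, of type <<<t,<e,s>>,<e,<t,t>>>,<t,<e,s>>>.
[yesterday dog] must have type <<<t,<e,s>>,<e,<t,t>>>,<t,<e,s>>>. The sister yesterday has type t; that is not a function onto <<<t,<e,s>>,<e,<t,t>>>,<t,<e,s>>>, so dog must be the functor, of type <t,<<<t,<e,s>>,<e,<t,t>>>,<t,<e,s>>>>.

<t,<<<t,<e,s>>,<e,<t,t>>>,<t,<e,s>>>>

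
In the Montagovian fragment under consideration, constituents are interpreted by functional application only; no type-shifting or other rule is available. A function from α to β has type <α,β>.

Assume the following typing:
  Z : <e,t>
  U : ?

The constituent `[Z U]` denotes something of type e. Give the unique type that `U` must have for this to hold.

<<e,t>,e>

At [Z U] (required: e): Z is <e,t>, which is not a function with range e; hence U is the functor — type <<e,t>,e>.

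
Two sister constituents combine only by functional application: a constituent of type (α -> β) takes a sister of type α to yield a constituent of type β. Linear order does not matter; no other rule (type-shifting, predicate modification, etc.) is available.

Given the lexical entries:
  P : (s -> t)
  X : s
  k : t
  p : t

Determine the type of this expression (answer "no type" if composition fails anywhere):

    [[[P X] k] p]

[P X]: functor P : (s -> t), argument X : s; result t.
[[P X] k]: t and t cannot combine by function application — type clash.

no type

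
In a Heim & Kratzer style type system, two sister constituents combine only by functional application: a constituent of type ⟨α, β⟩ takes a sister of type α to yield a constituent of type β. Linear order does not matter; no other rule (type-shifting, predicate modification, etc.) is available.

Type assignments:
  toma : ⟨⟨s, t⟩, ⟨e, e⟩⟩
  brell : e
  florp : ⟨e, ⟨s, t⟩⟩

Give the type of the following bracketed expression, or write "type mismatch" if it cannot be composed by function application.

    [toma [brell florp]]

At [brell florp], florp : ⟨e, ⟨s, t⟩⟩ takes brell : e, giving ⟨s, t⟩.
At [toma [brell florp]], toma : ⟨⟨s, t⟩, ⟨e, e⟩⟩ takes [brell florp] : ⟨s, t⟩, giving ⟨e, e⟩.

⟨e, e⟩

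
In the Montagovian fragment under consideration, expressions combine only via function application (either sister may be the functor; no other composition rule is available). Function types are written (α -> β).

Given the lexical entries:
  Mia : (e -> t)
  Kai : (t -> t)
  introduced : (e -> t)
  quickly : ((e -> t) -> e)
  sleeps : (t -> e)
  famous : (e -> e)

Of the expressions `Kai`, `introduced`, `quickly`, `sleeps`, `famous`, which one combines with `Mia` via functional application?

quickly

Kai : (t -> t) — neither side's domain matches the other.
introduced : (e -> t) — neither side's domain matches the other.
quickly — combines: quickly : ((e -> t) -> e) takes Mia : (e -> t) as argument, giving e.
sleeps : (t -> e) — neither side's domain matches the other.
famous : (e -> e) — neither side's domain matches the other.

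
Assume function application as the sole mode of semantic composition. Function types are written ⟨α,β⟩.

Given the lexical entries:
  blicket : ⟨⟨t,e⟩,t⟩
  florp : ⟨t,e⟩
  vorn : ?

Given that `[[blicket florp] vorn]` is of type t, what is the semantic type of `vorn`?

At [[blicket florp] vorn] (required: t): [blicket florp] is t, which is not a function with range t; hence vorn is the functor — type ⟨t,t⟩.

⟨t,t⟩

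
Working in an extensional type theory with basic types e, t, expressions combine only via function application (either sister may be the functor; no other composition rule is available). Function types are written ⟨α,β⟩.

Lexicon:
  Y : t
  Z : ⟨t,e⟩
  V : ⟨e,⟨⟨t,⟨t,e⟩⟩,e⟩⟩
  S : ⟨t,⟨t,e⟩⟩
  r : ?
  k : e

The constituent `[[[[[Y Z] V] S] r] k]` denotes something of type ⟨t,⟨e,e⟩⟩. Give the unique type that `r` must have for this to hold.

⟨e,⟨e,⟨t,⟨e,e⟩⟩⟩⟩

[[[[[Y Z] V] S] r] k] must have type ⟨t,⟨e,e⟩⟩. The sister k has type e; that is not a function onto ⟨t,⟨e,e⟩⟩, so [[[[Y Z] V] S] r] must be the functor, of type ⟨e,⟨t,⟨e,e⟩⟩⟩.
[[[[Y Z] V] S] r] must have type ⟨e,⟨t,⟨e,e⟩⟩⟩. The sister [[[Y Z] V] S] has type e; that is not a function onto ⟨e,⟨t,⟨e,e⟩⟩⟩, so r must be the functor, of type ⟨e,⟨e,⟨t,⟨e,e⟩⟩⟩⟩.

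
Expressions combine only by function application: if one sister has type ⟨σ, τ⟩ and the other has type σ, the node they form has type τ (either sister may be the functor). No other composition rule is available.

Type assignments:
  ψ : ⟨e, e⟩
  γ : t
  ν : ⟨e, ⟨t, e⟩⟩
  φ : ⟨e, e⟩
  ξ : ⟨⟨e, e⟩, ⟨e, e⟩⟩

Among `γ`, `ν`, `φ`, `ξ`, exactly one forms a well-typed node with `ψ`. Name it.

ξ

γ : t — does not combine with ψ.
ν : ⟨e, ⟨t, e⟩⟩ — does not combine with ψ.
φ : ⟨e, e⟩ — does not combine with ψ.
ξ — combines: ξ : ⟨⟨e, e⟩, ⟨e, e⟩⟩ takes ψ : ⟨e, e⟩ as argument, giving ⟨e, e⟩.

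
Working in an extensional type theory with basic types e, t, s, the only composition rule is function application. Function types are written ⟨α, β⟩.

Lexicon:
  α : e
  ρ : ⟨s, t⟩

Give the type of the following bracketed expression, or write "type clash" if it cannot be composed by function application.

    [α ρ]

[α ρ]: e and ⟨s, t⟩ cannot combine by function application — type clash.

type clash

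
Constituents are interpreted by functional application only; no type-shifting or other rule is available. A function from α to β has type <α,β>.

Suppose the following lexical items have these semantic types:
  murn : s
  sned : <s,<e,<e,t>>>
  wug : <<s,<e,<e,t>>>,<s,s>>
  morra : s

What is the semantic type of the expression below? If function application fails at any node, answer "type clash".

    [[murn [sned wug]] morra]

type clash

[sned wug] — wug of type <<s,<e,<e,t>>>,<s,s>> combines with sned of type <s,<e,<e,t>>>: type <s,s>.
[murn [sned wug]] — [sned wug] of type <s,s> combines with murn of type s: type s.
[[murn [sned wug]] morra]: s with s — neither is a function whose domain matches the other; composition fails here.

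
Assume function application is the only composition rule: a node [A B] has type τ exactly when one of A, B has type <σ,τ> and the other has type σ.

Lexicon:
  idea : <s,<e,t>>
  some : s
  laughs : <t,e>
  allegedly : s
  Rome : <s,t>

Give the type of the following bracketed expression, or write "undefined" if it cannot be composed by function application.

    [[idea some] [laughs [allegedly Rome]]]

[idea some]: <s,<e,t>> applied to s yields <e,t>.
[allegedly Rome]: <s,t> applied to s yields t.
[laughs [allegedly Rome]]: <t,e> applied to t yields e.
[[idea some] [laughs [allegedly Rome]]]: <e,t> applied to e yields t.

t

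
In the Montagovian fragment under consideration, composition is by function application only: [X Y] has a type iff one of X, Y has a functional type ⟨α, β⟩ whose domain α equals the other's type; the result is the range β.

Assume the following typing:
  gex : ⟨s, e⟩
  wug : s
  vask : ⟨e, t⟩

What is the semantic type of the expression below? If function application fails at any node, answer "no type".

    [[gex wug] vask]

[gex wug]: gex is ⟨s, e⟩, wug is s; result e.
[[gex wug] vask]: vask is ⟨e, t⟩, [gex wug] is e; result t.

t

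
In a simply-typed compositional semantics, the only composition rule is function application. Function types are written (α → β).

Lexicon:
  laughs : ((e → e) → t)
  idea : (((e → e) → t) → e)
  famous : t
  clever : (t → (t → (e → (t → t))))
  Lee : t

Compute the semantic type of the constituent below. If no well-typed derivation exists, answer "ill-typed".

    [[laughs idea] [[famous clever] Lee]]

[laughs idea]: functor idea : (((e → e) → t) → e), argument laughs : ((e → e) → t); result e.
[famous clever]: functor clever : (t → (t → (e → (t → t)))), argument famous : t; result (t → (e → (t → t))).
[[famous clever] Lee]: functor [famous clever] : (t → (e → (t → t))), argument Lee : t; result (e → (t → t)).
[[laughs idea] [[famous clever] Lee]]: functor [[famous clever] Lee] : (e → (t → t)), argument [laughs idea] : e; result (t → t).

(t → t)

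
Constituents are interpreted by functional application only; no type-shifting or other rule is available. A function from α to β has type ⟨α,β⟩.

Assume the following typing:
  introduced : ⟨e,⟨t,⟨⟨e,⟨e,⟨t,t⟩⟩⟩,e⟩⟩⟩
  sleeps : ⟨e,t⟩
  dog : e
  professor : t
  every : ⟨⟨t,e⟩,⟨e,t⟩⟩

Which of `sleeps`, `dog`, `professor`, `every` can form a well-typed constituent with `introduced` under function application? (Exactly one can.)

dog

sleeps : ⟨e,t⟩ — neither side's domain matches the other.
dog — combines: introduced : ⟨e,⟨t,⟨⟨e,⟨e,⟨t,t⟩⟩⟩,e⟩⟩⟩ takes dog : e as argument, giving ⟨t,⟨⟨e,⟨e,⟨t,t⟩⟩⟩,e⟩⟩.
professor : t — neither side's domain matches the other.
every : ⟨⟨t,e⟩,⟨e,t⟩⟩ — neither side's domain matches the other.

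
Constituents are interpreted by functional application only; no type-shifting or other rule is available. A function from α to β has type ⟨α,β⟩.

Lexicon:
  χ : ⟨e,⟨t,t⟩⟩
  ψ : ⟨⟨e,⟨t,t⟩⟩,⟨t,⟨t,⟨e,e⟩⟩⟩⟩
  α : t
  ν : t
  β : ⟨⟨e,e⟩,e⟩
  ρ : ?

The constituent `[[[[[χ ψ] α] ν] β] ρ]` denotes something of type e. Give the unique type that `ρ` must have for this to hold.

⟨e,e⟩

[[[[[χ ψ] α] ν] β] ρ] must have type e. The sister [[[[χ ψ] α] ν] β] has type e; that is not a function onto e, so ρ must be the functor, of type ⟨e,e⟩.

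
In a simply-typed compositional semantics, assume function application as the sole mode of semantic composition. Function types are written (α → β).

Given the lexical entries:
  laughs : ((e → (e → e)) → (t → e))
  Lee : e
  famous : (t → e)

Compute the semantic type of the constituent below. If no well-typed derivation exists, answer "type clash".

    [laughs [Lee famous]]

type clash

[Lee famous]: e and (t → e) cannot combine by function application — type clash.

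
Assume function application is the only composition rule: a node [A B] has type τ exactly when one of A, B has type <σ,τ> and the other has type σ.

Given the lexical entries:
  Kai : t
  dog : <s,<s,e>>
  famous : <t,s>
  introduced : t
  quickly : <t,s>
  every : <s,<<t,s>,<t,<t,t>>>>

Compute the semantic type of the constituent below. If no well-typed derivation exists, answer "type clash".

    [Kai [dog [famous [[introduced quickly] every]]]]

[introduced quickly]: quickly is <t,s>, introduced is t; result s.
[[introduced quickly] every]: every is <s,<<t,s>,<t,<t,t>>>>, [introduced quickly] is s; result <<t,s>,<t,<t,t>>>.
[famous [[introduced quickly] every]]: [[introduced quickly] every] is <<t,s>,<t,<t,t>>>, famous is <t,s>; result <t,<t,t>>.
At [dog [famous [[introduced quickly] every]]]: neither <s,<s,e>> nor <t,<t,t>> can take the other as argument; the node is ill-typed.

type clash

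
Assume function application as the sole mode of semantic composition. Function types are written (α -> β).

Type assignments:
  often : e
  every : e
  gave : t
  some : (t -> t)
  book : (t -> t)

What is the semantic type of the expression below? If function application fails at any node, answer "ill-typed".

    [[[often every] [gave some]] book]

At [often every]: neither e nor e can take the other as argument; the node is ill-typed.

ill-typed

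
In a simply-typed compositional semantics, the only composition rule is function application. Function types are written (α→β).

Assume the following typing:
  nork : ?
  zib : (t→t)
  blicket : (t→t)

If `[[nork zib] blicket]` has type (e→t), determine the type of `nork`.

[[nork zib] blicket] is required to be (e→t). blicket : (t→t) cannot yield (e→t) as functor, so [nork zib] : ((t→t)→(e→t)).
[nork zib] is required to be ((t→t)→(e→t)). zib : (t→t) cannot yield ((t→t)→(e→t)) as functor, so nork : ((t→t)→((t→t)→(e→t))).

((t→t)→((t→t)→(e→t)))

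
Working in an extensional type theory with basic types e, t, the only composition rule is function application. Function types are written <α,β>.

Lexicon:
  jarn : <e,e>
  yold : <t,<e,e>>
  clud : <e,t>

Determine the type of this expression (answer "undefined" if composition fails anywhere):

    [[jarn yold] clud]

undefined

[jarn yold]: <e,e> with <t,<e,e>> — neither is a function whose domain matches the other; composition fails here.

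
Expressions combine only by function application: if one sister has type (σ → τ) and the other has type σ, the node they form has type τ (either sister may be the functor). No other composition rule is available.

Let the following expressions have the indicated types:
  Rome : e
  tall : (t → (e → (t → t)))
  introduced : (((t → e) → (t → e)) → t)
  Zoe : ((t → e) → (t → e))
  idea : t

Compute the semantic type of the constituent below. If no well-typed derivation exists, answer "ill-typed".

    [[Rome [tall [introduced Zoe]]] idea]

t

[introduced Zoe] — introduced of type (((t → e) → (t → e)) → t) combines with Zoe of type ((t → e) → (t → e)): type t.
[tall [introduced Zoe]] — tall of type (t → (e → (t → t))) combines with [introduced Zoe] of type t: type (e → (t → t)).
[Rome [tall [introduced Zoe]]] — [tall [introduced Zoe]] of type (e → (t → t)) combines with Rome of type e: type (t → t).
[[Rome [tall [introduced Zoe]]] idea] — [Rome [tall [introduced Zoe]]] of type (t → t) combines with idea of type t: type t.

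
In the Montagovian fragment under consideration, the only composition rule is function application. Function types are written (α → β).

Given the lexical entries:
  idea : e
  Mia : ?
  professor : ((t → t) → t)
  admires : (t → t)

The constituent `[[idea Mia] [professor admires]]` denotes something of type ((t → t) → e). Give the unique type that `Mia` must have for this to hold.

[[idea Mia] [professor admires]] is required to be ((t → t) → e). [professor admires] : t cannot yield ((t → t) → e) as functor, so [idea Mia] : (t → ((t → t) → e)).
[idea Mia] is required to be (t → ((t → t) → e)). idea : e cannot yield (t → ((t → t) → e)) as functor, so Mia : (e → (t → ((t → t) → e))).

(e → (t → ((t → t) → e)))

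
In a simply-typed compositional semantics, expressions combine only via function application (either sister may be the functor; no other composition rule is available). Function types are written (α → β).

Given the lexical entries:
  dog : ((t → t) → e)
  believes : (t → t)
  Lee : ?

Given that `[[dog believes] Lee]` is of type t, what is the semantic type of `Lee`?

(e → t)

For [[dog believes] Lee] to have type t with [dog believes] of type e, Lee must be the function: Lee : (e → t).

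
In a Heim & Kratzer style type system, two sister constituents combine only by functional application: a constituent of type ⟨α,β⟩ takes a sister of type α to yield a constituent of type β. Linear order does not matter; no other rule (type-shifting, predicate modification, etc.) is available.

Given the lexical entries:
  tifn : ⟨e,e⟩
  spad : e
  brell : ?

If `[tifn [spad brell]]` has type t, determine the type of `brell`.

⟨e,⟨⟨e,e⟩,t⟩⟩

For [tifn [spad brell]] to have type t with tifn of type ⟨e,e⟩, [spad brell] must be the function: [spad brell] : ⟨⟨e,e⟩,t⟩.
For [spad brell] to have type ⟨⟨e,e⟩,t⟩ with spad of type e, brell must be the function: brell : ⟨e,⟨⟨e,e⟩,t⟩⟩.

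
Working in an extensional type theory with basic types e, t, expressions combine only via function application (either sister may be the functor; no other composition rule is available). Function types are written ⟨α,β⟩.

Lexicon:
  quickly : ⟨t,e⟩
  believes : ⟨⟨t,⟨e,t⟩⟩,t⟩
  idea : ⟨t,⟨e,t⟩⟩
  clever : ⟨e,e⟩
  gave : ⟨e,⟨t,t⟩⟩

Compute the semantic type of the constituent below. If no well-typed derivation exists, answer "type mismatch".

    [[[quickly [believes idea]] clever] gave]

[believes idea]: ⟨⟨t,⟨e,t⟩⟩,t⟩ applied to ⟨t,⟨e,t⟩⟩ yields t.
[quickly [believes idea]]: ⟨t,e⟩ applied to t yields e.
[[quickly [believes idea]] clever]: ⟨e,e⟩ applied to e yields e.
[[[quickly [believes idea]] clever] gave]: ⟨e,⟨t,t⟩⟩ applied to e yields ⟨t,t⟩.

⟨t,t⟩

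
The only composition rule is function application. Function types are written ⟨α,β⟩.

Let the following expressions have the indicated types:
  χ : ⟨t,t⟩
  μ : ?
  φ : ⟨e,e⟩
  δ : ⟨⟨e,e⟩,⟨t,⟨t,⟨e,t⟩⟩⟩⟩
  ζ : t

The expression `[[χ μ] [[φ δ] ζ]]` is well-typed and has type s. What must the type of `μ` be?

⟨⟨t,t⟩,⟨⟨t,⟨e,t⟩⟩,s⟩⟩

[[χ μ] [[φ δ] ζ]] must have type s. The sister [[φ δ] ζ] has type ⟨t,⟨e,t⟩⟩; that is not a function onto s, so [χ μ] must be the functor, of type ⟨⟨t,⟨e,t⟩⟩,s⟩.
[χ μ] must have type ⟨⟨t,⟨e,t⟩⟩,s⟩. The sister χ has type ⟨t,t⟩; that is not a function onto ⟨⟨t,⟨e,t⟩⟩,s⟩, so μ must be the functor, of type ⟨⟨t,t⟩,⟨⟨t,⟨e,t⟩⟩,s⟩⟩.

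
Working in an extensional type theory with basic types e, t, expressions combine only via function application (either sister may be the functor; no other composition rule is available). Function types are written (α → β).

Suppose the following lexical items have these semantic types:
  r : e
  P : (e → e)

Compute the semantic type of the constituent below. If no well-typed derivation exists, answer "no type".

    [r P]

[r P]: P is (e → e), r is e; result e.

e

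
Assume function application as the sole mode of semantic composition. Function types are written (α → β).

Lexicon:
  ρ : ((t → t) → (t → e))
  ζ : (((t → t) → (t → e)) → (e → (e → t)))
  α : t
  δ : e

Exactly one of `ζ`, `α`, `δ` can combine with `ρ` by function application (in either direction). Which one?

ζ

ζ — combines: ζ : (((t → t) → (t → e)) → (e → (e → t))) takes ρ : ((t → t) → (t → e)) as argument, giving (e → (e → t)).
α : t — ρ needs (t → t); α needs nothing (atomic); neither fits.
δ : e — ρ needs (t → t); δ needs nothing (atomic); neither fits.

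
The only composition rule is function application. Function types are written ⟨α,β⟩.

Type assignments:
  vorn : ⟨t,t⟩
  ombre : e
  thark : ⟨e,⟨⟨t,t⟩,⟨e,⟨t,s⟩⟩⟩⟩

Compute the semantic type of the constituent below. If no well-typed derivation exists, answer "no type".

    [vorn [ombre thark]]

[ombre thark]: functor thark : ⟨e,⟨⟨t,t⟩,⟨e,⟨t,s⟩⟩⟩⟩, argument ombre : e; result ⟨⟨t,t⟩,⟨e,⟨t,s⟩⟩⟩.
[vorn [ombre thark]]: functor [ombre thark] : ⟨⟨t,t⟩,⟨e,⟨t,s⟩⟩⟩, argument vorn : ⟨t,t⟩; result ⟨e,⟨t,s⟩⟩.

⟨e,⟨t,s⟩⟩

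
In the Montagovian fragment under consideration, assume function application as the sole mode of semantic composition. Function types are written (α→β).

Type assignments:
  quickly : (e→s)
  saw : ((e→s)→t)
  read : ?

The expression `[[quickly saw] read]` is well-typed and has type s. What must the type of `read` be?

[[quickly saw] read] must have type s. The sister [quickly saw] has type t; that is not a function onto s, so read must be the functor, of type (t→s).

(t→s)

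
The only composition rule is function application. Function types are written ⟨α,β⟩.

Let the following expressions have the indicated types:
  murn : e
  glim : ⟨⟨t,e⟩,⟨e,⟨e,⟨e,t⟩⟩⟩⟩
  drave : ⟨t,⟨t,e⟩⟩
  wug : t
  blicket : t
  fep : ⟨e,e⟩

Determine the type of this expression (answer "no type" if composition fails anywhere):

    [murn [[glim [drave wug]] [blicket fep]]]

no type

At [drave wug], drave : ⟨t,⟨t,e⟩⟩ takes wug : t, giving ⟨t,e⟩.
At [glim [drave wug]], glim : ⟨⟨t,e⟩,⟨e,⟨e,⟨e,t⟩⟩⟩⟩ takes [drave wug] : ⟨t,e⟩, giving ⟨e,⟨e,⟨e,t⟩⟩⟩.
[blicket fep]: t and ⟨e,e⟩ cannot combine by function application — type clash.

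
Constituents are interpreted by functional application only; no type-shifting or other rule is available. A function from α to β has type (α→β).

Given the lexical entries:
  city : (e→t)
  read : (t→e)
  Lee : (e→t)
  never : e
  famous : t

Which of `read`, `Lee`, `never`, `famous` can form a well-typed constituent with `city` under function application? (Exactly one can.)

never

read : (t→e) — city needs e; read needs t; neither fits.
Lee : (e→t) — city needs e; Lee needs e; neither fits.
never — combines: city : (e→t) takes never : e as argument, giving t.
famous : t — city needs e; famous needs nothing (atomic); neither fits.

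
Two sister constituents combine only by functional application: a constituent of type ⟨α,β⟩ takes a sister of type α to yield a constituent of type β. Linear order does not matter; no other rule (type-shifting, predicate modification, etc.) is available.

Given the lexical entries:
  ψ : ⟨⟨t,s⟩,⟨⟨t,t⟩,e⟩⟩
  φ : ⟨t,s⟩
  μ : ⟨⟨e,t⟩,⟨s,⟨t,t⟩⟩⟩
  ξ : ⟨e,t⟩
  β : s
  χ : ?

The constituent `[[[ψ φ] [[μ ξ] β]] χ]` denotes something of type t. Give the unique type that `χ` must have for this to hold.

[[[ψ φ] [[μ ξ] β]] χ] must have type t. The sister [[ψ φ] [[μ ξ] β]] has type e; that is not a function onto t, so χ must be the functor, of type ⟨e,t⟩.

⟨e,t⟩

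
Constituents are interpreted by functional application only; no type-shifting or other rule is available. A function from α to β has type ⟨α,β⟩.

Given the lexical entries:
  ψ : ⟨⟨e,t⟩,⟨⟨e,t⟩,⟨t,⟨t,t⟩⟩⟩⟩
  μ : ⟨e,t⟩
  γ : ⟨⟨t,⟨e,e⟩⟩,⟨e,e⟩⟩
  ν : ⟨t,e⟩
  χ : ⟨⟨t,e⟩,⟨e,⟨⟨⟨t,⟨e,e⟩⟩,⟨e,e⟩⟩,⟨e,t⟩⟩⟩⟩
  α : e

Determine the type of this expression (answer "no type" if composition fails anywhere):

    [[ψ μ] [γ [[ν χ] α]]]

⟨t,⟨t,t⟩⟩

[ψ μ]: ⟨⟨e,t⟩,⟨⟨e,t⟩,⟨t,⟨t,t⟩⟩⟩⟩ applied to ⟨e,t⟩ yields ⟨⟨e,t⟩,⟨t,⟨t,t⟩⟩⟩.
[ν χ]: ⟨⟨t,e⟩,⟨e,⟨⟨⟨t,⟨e,e⟩⟩,⟨e,e⟩⟩,⟨e,t⟩⟩⟩⟩ applied to ⟨t,e⟩ yields ⟨e,⟨⟨⟨t,⟨e,e⟩⟩,⟨e,e⟩⟩,⟨e,t⟩⟩⟩.
[[ν χ] α]: ⟨e,⟨⟨⟨t,⟨e,e⟩⟩,⟨e,e⟩⟩,⟨e,t⟩⟩⟩ applied to e yields ⟨⟨⟨t,⟨e,e⟩⟩,⟨e,e⟩⟩,⟨e,t⟩⟩.
[γ [[ν χ] α]]: ⟨⟨⟨t,⟨e,e⟩⟩,⟨e,e⟩⟩,⟨e,t⟩⟩ applied to ⟨⟨t,⟨e,e⟩⟩,⟨e,e⟩⟩ yields ⟨e,t⟩.
[[ψ μ] [γ [[ν χ] α]]]: ⟨⟨e,t⟩,⟨t,⟨t,t⟩⟩⟩ applied to ⟨e,t⟩ yields ⟨t,⟨t,t⟩⟩.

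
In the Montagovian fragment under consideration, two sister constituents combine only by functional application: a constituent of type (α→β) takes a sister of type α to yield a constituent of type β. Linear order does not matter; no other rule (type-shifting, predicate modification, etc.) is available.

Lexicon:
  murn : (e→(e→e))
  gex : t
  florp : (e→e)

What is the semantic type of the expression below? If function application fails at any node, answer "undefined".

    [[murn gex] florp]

At [murn gex]: neither (e→(e→e)) nor t can take the other as argument; the node is ill-typed.

undefined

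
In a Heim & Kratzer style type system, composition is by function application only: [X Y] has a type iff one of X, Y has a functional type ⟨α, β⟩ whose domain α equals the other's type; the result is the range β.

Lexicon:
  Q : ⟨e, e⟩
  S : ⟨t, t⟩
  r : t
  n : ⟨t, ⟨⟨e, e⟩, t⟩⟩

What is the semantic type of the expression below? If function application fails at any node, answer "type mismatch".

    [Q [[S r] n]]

t

[S r] — S of type ⟨t, t⟩ combines with r of type t: type t.
[[S r] n] — n of type ⟨t, ⟨⟨e, e⟩, t⟩⟩ combines with [S r] of type t: type ⟨⟨e, e⟩, t⟩.
[Q [[S r] n]] — [[S r] n] of type ⟨⟨e, e⟩, t⟩ combines with Q of type ⟨e, e⟩: type t.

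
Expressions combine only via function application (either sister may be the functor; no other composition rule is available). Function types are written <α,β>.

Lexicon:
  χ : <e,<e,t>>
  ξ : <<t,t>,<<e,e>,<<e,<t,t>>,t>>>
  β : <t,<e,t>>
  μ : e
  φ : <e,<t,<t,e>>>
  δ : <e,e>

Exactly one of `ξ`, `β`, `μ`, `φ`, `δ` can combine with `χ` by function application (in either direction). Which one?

μ

ξ : <<t,t>,<<e,e>,<<e,<t,t>>,t>>> — neither side's domain matches the other.
β : <t,<e,t>> — neither side's domain matches the other.
μ — combines: χ : <e,<e,t>> takes μ : e as argument, giving <e,t>.
φ : <e,<t,<t,e>>> — neither side's domain matches the other.
δ : <e,e> — neither side's domain matches the other.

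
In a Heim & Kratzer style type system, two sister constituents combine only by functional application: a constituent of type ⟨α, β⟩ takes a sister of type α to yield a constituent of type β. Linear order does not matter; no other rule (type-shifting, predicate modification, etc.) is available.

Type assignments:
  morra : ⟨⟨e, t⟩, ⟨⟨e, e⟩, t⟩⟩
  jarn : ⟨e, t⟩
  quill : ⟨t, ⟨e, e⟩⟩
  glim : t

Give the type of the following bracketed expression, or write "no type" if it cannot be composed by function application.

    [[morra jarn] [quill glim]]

[morra jarn] — morra of type ⟨⟨e, t⟩, ⟨⟨e, e⟩, t⟩⟩ combines with jarn of type ⟨e, t⟩: type ⟨⟨e, e⟩, t⟩.
[quill glim] — quill of type ⟨t, ⟨e, e⟩⟩ combines with glim of type t: type ⟨e, e⟩.
[[morra jarn] [quill glim]] — [morra jarn] of type ⟨⟨e, e⟩, t⟩ combines with [quill glim] of type ⟨e, e⟩: type t.

t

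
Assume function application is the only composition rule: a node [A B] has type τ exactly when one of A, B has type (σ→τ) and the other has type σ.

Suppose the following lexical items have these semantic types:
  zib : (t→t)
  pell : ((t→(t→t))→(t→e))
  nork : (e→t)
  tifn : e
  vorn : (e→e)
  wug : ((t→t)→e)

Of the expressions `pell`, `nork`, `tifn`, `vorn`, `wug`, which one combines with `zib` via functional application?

wug

pell : ((t→(t→t))→(t→e)) — zib needs t; pell needs (t→(t→t)); neither fits.
nork : (e→t) — zib needs t; nork needs e; neither fits.
tifn : e — zib needs t; tifn needs nothing (atomic); neither fits.
vorn : (e→e) — zib needs t; vorn needs e; neither fits.
wug — combines: wug : ((t→t)→e) takes zib : (t→t) as argument, giving e.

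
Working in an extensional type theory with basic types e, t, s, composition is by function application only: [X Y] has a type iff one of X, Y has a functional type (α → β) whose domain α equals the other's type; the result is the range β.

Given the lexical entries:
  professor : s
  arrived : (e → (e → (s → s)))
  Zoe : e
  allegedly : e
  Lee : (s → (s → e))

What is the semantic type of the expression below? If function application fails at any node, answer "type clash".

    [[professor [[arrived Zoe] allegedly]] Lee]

(s → e)

At [arrived Zoe], arrived : (e → (e → (s → s))) takes Zoe : e, giving (e → (s → s)).
At [[arrived Zoe] allegedly], [arrived Zoe] : (e → (s → s)) takes allegedly : e, giving (s → s).
At [professor [[arrived Zoe] allegedly]], [[arrived Zoe] allegedly] : (s → s) takes professor : s, giving s.
At [[professor [[arrived Zoe] allegedly]] Lee], Lee : (s → (s → e)) takes [professor [[arrived Zoe] allegedly]] : s, giving (s → e).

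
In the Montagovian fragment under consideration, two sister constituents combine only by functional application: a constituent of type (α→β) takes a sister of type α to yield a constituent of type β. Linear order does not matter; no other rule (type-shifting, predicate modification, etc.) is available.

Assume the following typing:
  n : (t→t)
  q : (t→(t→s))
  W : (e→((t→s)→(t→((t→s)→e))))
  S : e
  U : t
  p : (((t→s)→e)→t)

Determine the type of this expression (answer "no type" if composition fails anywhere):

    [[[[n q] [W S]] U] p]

no type

[n q]: (t→t) and (t→(t→s)) cannot combine by function application — type clash.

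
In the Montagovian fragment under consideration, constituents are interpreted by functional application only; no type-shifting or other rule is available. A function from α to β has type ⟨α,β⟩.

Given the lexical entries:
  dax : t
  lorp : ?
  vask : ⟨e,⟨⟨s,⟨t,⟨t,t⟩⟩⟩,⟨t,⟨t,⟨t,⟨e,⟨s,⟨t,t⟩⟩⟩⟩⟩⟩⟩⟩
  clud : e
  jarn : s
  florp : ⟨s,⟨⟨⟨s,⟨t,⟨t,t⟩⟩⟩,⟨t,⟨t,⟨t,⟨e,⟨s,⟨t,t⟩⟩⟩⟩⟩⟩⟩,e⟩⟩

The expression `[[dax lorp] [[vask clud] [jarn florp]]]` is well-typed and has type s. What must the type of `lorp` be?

⟨t,⟨e,s⟩⟩

[[dax lorp] [[vask clud] [jarn florp]]] must have type s. The sister [[vask clud] [jarn florp]] has type e; that is not a function onto s, so [dax lorp] must be the functor, of type ⟨e,s⟩.
[dax lorp] must have type ⟨e,s⟩. The sister dax has type t; that is not a function onto ⟨e,s⟩, so lorp must be the functor, of type ⟨t,⟨e,s⟩⟩.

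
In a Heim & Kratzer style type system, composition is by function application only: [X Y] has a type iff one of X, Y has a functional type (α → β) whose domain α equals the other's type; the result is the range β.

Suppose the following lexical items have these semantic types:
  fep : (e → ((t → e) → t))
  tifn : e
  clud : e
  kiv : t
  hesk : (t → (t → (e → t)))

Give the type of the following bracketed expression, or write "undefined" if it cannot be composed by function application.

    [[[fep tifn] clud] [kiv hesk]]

undefined

[fep tifn] — fep of type (e → ((t → e) → t)) combines with tifn of type e: type ((t → e) → t).
[[fep tifn] clud]: ((t → e) → t) and e cannot combine by function application — type clash.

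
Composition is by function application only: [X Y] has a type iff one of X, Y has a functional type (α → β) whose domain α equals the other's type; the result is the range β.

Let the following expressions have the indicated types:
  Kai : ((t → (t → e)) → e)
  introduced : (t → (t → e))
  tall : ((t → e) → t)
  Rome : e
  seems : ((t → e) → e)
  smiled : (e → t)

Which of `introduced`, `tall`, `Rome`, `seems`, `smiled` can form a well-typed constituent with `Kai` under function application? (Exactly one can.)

introduced — combines: Kai : ((t → (t → e)) → e) takes introduced : (t → (t → e)) as argument, giving e.
tall : ((t → e) → t) — no; Kai wants (t → (t → e)), and tall wants (t → e).
Rome : e — no; Kai wants (t → (t → e)), and Rome wants nothing (atomic).
seems : ((t → e) → e) — no; Kai wants (t → (t → e)), and seems wants (t → e).
smiled : (e → t) — no; Kai wants (t → (t → e)), and smiled wants e.

introduced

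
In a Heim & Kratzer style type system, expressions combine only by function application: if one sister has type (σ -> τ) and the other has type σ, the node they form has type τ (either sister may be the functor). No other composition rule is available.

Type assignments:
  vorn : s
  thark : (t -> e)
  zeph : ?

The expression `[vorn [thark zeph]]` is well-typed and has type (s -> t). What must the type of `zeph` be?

((t -> e) -> (s -> (s -> t)))

At [vorn [thark zeph]] (required: (s -> t)): vorn is s, which is not a function with range (s -> t); hence [thark zeph] is the functor — type (s -> (s -> t)).
At [thark zeph] (required: (s -> (s -> t))): thark is (t -> e), which is not a function with range (s -> (s -> t)); hence zeph is the functor — type ((t -> e) -> (s -> (s -> t))).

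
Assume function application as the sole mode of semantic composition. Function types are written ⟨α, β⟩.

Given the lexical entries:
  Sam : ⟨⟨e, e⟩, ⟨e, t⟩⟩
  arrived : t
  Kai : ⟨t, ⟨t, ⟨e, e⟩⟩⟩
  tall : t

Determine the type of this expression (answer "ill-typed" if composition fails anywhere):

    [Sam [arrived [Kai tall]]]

[Kai tall]: ⟨t, ⟨t, ⟨e, e⟩⟩⟩ applied to t yields ⟨t, ⟨e, e⟩⟩.
[arrived [Kai tall]]: ⟨t, ⟨e, e⟩⟩ applied to t yields ⟨e, e⟩.
[Sam [arrived [Kai tall]]]: ⟨⟨e, e⟩, ⟨e, t⟩⟩ applied to ⟨e, e⟩ yields ⟨e, t⟩.

⟨e, t⟩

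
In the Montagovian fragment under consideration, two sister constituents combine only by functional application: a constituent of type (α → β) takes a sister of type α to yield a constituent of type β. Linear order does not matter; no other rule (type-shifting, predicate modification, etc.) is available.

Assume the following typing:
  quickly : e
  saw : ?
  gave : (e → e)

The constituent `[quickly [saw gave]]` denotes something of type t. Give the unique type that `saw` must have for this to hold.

((e → e) → (e → t))

For [quickly [saw gave]] to have type t with quickly of type e, [saw gave] must be the function: [saw gave] : (e → t).
For [saw gave] to have type (e → t) with gave of type (e → e), saw must be the function: saw : ((e → e) → (e → t)).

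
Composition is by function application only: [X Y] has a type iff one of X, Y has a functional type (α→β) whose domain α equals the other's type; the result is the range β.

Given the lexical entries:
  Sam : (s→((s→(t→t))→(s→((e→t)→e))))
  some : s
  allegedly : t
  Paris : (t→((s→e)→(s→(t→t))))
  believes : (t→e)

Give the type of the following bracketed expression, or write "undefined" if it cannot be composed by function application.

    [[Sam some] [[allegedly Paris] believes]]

undefined

[Sam some]: (s→((s→(t→t))→(s→((e→t)→e)))) applied to s yields ((s→(t→t))→(s→((e→t)→e))).
[allegedly Paris]: (t→((s→e)→(s→(t→t)))) applied to t yields ((s→e)→(s→(t→t))).
[[allegedly Paris] believes]: ((s→e)→(s→(t→t))) and (t→e) cannot combine by function application — type clash.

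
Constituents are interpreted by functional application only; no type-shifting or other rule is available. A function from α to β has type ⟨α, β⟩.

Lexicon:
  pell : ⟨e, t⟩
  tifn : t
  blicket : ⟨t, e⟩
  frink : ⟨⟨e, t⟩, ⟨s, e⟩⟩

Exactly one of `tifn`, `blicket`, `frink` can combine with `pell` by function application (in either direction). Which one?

tifn : t — pell needs e; tifn needs nothing (atomic); neither fits.
blicket : ⟨t, e⟩ — pell needs e; blicket needs t; neither fits.
frink — combines: frink : ⟨⟨e, t⟩, ⟨s, e⟩⟩ takes pell : ⟨e, t⟩ as argument, giving ⟨s, e⟩.

frink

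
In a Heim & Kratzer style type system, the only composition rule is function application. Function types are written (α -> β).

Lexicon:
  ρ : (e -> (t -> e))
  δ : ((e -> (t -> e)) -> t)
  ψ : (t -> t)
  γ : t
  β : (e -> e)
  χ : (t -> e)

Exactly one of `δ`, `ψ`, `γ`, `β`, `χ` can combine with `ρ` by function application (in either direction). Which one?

δ

δ — combines: δ : ((e -> (t -> e)) -> t) takes ρ : (e -> (t -> e)) as argument, giving t.
ψ : (t -> t) — no; ρ wants e, and ψ wants t.
γ : t — no; ρ wants e, and γ wants nothing (atomic).
β : (e -> e) — no; ρ wants e, and β wants e.
χ : (t -> e) — no; ρ wants e, and χ wants t.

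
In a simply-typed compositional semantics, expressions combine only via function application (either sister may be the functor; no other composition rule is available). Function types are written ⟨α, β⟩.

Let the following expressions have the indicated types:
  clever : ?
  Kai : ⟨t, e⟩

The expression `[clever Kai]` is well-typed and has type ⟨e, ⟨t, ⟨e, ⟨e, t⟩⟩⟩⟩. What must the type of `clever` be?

⟨⟨t, e⟩, ⟨e, ⟨t, ⟨e, ⟨e, t⟩⟩⟩⟩⟩

[clever Kai] is required to be ⟨e, ⟨t, ⟨e, ⟨e, t⟩⟩⟩⟩. Kai : ⟨t, e⟩ cannot yield ⟨e, ⟨t, ⟨e, ⟨e, t⟩⟩⟩⟩ as functor, so clever : ⟨⟨t, e⟩, ⟨e, ⟨t, ⟨e, ⟨e, t⟩⟩⟩⟩⟩.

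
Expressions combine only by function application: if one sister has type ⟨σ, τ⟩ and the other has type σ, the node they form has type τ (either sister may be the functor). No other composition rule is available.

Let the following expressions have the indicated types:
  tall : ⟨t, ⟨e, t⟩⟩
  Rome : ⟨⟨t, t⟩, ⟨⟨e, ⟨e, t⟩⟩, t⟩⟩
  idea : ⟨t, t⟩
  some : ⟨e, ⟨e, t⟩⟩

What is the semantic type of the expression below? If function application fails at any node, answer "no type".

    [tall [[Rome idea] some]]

[Rome idea] — Rome of type ⟨⟨t, t⟩, ⟨⟨e, ⟨e, t⟩⟩, t⟩⟩ combines with idea of type ⟨t, t⟩: type ⟨⟨e, ⟨e, t⟩⟩, t⟩.
[[Rome idea] some] — [Rome idea] of type ⟨⟨e, ⟨e, t⟩⟩, t⟩ combines with some of type ⟨e, ⟨e, t⟩⟩: type t.
[tall [[Rome idea] some]] — tall of type ⟨t, ⟨e, t⟩⟩ combines with [[Rome idea] some] of type t: type ⟨e, t⟩.

⟨e, t⟩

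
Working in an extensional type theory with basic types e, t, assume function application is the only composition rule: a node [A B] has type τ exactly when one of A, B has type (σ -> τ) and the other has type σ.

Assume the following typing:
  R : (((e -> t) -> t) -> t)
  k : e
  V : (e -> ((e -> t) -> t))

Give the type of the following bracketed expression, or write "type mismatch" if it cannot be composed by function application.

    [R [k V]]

t

[k V] — V of type (e -> ((e -> t) -> t)) combines with k of type e: type ((e -> t) -> t).
[R [k V]] — R of type (((e -> t) -> t) -> t) combines with [k V] of type ((e -> t) -> t): type t.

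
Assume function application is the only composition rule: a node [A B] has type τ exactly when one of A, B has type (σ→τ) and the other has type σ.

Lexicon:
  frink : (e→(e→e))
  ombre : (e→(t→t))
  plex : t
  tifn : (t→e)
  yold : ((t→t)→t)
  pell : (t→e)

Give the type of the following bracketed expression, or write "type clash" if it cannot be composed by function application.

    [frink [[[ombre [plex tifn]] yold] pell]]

[plex tifn]: functor tifn : (t→e), argument plex : t; result e.
[ombre [plex tifn]]: functor ombre : (e→(t→t)), argument [plex tifn] : e; result (t→t).
[[ombre [plex tifn]] yold]: functor yold : ((t→t)→t), argument [ombre [plex tifn]] : (t→t); result t.
[[[ombre [plex tifn]] yold] pell]: functor pell : (t→e), argument [[ombre [plex tifn]] yold] : t; result e.
[frink [[[ombre [plex tifn]] yold] pell]]: functor frink : (e→(e→e)), argument [[[ombre [plex tifn]] yold] pell] : e; result (e→e).

(e→e)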